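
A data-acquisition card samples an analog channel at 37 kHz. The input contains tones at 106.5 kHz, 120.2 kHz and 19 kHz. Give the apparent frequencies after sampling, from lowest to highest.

fs/2 = 18.5 kHz.
106.5 kHz mod fs = 32.5 kHz.
32.5 kHz > fs/2 = 18.5 kHz, folds to fs − 32.5 kHz = 4.5 kHz.
120.2 kHz mod fs = 9.2 kHz.
9.2 kHz ≤ fs/2 = 18.5 kHz, appears at 9.2 kHz.
19 kHz > fs/2 = 18.5 kHz, folds to fs − 19 kHz = 18 kHz.
Distinct values: {4.5 kHz, 9.2 kHz, 18 kHz}.

4.5 kHz, 9.2 kHz, 18 kHz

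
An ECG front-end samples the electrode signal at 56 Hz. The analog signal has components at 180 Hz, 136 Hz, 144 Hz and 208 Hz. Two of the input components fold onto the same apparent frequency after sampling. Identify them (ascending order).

136 Hz, 144 Hz

fs/2 = 28 Hz.
180 Hz mod fs = 12 Hz.
12 Hz ≤ fs/2 = 28 Hz, appears at 12 Hz.
136 Hz mod fs = 24 Hz.
24 Hz ≤ fs/2 = 28 Hz, appears at 24 Hz.
144 Hz mod fs = 32 Hz.
32 Hz > fs/2 = 28 Hz, folds to fs − 32 Hz = 24 Hz.
208 Hz mod fs = 40 Hz.
40 Hz > fs/2 = 28 Hz, folds to fs − 40 Hz = 16 Hz.
136 Hz and 144 Hz both map to 24 Hz.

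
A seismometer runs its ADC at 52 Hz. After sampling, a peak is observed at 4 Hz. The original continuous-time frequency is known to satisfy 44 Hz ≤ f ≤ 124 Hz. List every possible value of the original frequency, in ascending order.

48 Hz, 56 Hz, 100 Hz, 108 Hz

Frequencies that alias to 4 Hz are k·fs ± 4 Hz for integer k ≥ 0.
k=0: 4 Hz.
k=1: 48 Hz, 56 Hz.
k=2: 100 Hz, 108 Hz.
k=3: 152 Hz, 160 Hz.
Within [44 Hz, 124 Hz]: 48 Hz, 56 Hz, 100 Hz, 108 Hz.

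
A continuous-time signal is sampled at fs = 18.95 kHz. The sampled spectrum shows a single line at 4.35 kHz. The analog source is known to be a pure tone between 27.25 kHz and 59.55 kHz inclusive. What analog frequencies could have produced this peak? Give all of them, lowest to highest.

Frequencies that alias to 4.35 kHz are k·fs ± 4.35 kHz for integer k ≥ 0.
k=0: 4.35 kHz.
k=1: 14.6 kHz, 23.3 kHz.
k=2: 33.55 kHz, 42.25 kHz.
k=3: 52.5 kHz, 61.2 kHz.
k=4: 71.45 kHz, 80.15 kHz.
Within [27.25 kHz, 59.55 kHz]: 33.55 kHz, 42.25 kHz, 52.5 kHz.

33.55 kHz, 42.25 kHz, 52.5 kHz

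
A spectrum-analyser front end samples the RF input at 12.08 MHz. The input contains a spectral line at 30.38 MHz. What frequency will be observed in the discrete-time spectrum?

5.86 MHz

30.38 MHz mod fs = 6.22 MHz.
6.22 MHz > fs/2 = 6.04 MHz, folds to fs − 6.22 MHz = 5.86 MHz.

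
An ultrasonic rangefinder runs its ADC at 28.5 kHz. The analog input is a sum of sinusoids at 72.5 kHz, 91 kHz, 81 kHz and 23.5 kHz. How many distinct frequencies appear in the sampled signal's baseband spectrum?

4

fs/2 = 14.25 kHz.
72.5 kHz mod fs = 15.5 kHz.
15.5 kHz > fs/2 = 14.25 kHz, folds to fs − 15.5 kHz = 13 kHz.
91 kHz mod fs = 5.5 kHz.
5.5 kHz ≤ fs/2 = 14.25 kHz, appears at 5.5 kHz.
81 kHz mod fs = 24 kHz.
24 kHz > fs/2 = 14.25 kHz, folds to fs − 24 kHz = 4.5 kHz.
23.5 kHz > fs/2 = 14.25 kHz, folds to fs − 23.5 kHz = 5 kHz.
Distinct values: {4.5 kHz, 5 kHz, 5.5 kHz, 13 kHz} → 4.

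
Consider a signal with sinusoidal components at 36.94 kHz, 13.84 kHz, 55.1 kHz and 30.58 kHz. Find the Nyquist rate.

110.2 kHz

Highest-frequency component: 55.1 kHz.
Nyquist rate = 2 × 55.1 kHz = 110.2 kHz.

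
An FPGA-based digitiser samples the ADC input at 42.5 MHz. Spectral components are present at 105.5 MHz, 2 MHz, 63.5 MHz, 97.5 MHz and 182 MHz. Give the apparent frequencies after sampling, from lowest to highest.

fs/2 = 21.25 MHz.
105.5 MHz mod fs = 20.5 MHz.
20.5 MHz ≤ fs/2 = 21.25 MHz, appears at 20.5 MHz.
2 MHz ≤ fs/2 = 21.25 MHz, passes unchanged.
63.5 MHz mod fs = 21 MHz.
21 MHz ≤ fs/2 = 21.25 MHz, appears at 21 MHz.
97.5 MHz mod fs = 12.5 MHz.
12.5 MHz ≤ fs/2 = 21.25 MHz, appears at 12.5 MHz.
182 MHz mod fs = 12 MHz.
12 MHz ≤ fs/2 = 21.25 MHz, appears at 12 MHz.
Distinct values: {2 MHz, 12 MHz, 12.5 MHz, 20.5 MHz, 21 MHz}.

2 MHz, 12 MHz, 12.5 MHz, 20.5 MHz, 21 MHz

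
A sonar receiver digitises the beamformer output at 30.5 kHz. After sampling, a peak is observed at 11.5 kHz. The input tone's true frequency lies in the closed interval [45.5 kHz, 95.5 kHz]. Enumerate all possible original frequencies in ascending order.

Frequencies that alias to 11.5 kHz are k·fs ± 11.5 kHz for integer k ≥ 0.
k=0: 11.5 kHz.
k=1: 19 kHz, 42 kHz.
k=2: 49.5 kHz, 72.5 kHz.
k=3: 80 kHz, 103 kHz.
k=4: 110.5 kHz, 133.5 kHz.
Within [45.5 kHz, 95.5 kHz]: 49.5 kHz, 72.5 kHz, 80 kHz.

49.5 kHz, 72.5 kHz, 80 kHz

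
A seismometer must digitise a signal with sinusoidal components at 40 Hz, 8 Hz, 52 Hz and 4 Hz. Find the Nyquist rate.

104 Hz

Highest-frequency component: 52 Hz.
Nyquist rate = 2 × 52 Hz = 104 Hz.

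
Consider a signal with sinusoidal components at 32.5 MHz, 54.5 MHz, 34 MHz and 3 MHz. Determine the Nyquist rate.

109 MHz

Highest-frequency component: 54.5 MHz.
Nyquist rate = 2 × 54.5 MHz = 109 MHz.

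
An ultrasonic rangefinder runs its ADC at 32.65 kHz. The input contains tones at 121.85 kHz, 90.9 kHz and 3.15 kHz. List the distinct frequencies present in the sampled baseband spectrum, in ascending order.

fs/2 = 16.325 kHz.
121.85 kHz mod fs = 23.9 kHz.
23.9 kHz > fs/2 = 16.325 kHz, folds to fs − 23.9 kHz = 8.75 kHz.
90.9 kHz mod fs = 25.6 kHz.
25.6 kHz > fs/2 = 16.325 kHz, folds to fs − 25.6 kHz = 7.05 kHz.
3.15 kHz ≤ fs/2 = 16.325 kHz, passes unchanged.
Distinct values: {3.15 kHz, 7.05 kHz, 8.75 kHz}.

3.15 kHz, 7.05 kHz, 8.75 kHz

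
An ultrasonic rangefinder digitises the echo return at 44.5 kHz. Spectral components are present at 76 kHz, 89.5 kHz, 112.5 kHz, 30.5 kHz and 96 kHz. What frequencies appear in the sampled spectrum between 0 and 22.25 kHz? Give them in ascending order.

0.5 kHz, 7 kHz, 13 kHz, 14 kHz, 21 kHz

fs/2 = 22.25 kHz.
76 kHz mod fs = 31.5 kHz.
31.5 kHz > fs/2 = 22.25 kHz, folds to fs − 31.5 kHz = 13 kHz.
89.5 kHz mod fs = 0.5 kHz.
0.5 kHz ≤ fs/2 = 22.25 kHz, appears at 0.5 kHz.
112.5 kHz mod fs = 23.5 kHz.
23.5 kHz > fs/2 = 22.25 kHz, folds to fs − 23.5 kHz = 21 kHz.
30.5 kHz > fs/2 = 22.25 kHz, folds to fs − 30.5 kHz = 14 kHz.
96 kHz mod fs = 7 kHz.
7 kHz ≤ fs/2 = 22.25 kHz, appears at 7 kHz.
Distinct values: {0.5 kHz, 7 kHz, 13 kHz, 14 kHz, 21 kHz}.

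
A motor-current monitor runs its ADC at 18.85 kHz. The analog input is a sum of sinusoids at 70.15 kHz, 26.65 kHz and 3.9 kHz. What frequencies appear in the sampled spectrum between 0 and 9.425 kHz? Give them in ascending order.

fs/2 = 9.425 kHz.
70.15 kHz mod fs = 13.6 kHz.
13.6 kHz > fs/2 = 9.425 kHz, folds to fs − 13.6 kHz = 5.25 kHz.
26.65 kHz mod fs = 7.8 kHz.
7.8 kHz ≤ fs/2 = 9.425 kHz, appears at 7.8 kHz.
3.9 kHz ≤ fs/2 = 9.425 kHz, passes unchanged.
Distinct values: {3.9 kHz, 5.25 kHz, 7.8 kHz}.

3.9 kHz, 5.25 kHz, 7.8 kHz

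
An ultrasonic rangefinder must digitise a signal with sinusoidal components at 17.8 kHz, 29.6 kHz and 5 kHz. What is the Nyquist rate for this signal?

Highest-frequency component: 29.6 kHz.
Nyquist rate = 2 × 29.6 kHz = 59.2 kHz.

59.2 kHz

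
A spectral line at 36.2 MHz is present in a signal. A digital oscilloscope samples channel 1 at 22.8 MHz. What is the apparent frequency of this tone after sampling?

36.2 MHz mod fs = 13.4 MHz.
13.4 MHz > fs/2 = 11.4 MHz, folds to fs − 13.4 MHz = 9.4 MHz.

9.4 MHz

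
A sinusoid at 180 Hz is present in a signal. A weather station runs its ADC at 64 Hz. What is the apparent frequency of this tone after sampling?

12 Hz

180 Hz mod fs = 52 Hz.
52 Hz > fs/2 = 32 Hz, folds to fs − 52 Hz = 12 Hz.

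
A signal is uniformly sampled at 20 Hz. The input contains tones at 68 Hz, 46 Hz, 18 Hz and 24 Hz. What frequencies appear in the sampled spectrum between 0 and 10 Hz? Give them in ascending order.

2 Hz, 4 Hz, 6 Hz, 8 Hz

fs/2 = 10 Hz.
68 Hz mod fs = 8 Hz.
8 Hz ≤ fs/2 = 10 Hz, appears at 8 Hz.
46 Hz mod fs = 6 Hz.
6 Hz ≤ fs/2 = 10 Hz, appears at 6 Hz.
18 Hz > fs/2 = 10 Hz, folds to fs − 18 Hz = 2 Hz.
24 Hz mod fs = 4 Hz.
4 Hz ≤ fs/2 = 10 Hz, appears at 4 Hz.
Distinct values: {2 Hz, 4 Hz, 6 Hz, 8 Hz}.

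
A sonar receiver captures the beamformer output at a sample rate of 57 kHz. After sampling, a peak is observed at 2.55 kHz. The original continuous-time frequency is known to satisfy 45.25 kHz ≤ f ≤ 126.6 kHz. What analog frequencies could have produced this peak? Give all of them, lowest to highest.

54.45 kHz, 59.55 kHz, 111.45 kHz, 116.55 kHz

Frequencies that alias to 2.55 kHz are k·fs ± 2.55 kHz for integer k ≥ 0.
k=0: 2.55 kHz.
k=1: 54.45 kHz, 59.55 kHz.
k=2: 111.45 kHz, 116.55 kHz.
k=3: 168.45 kHz, 173.55 kHz.
Within [45.25 kHz, 126.6 kHz]: 54.45 kHz, 59.55 kHz, 111.45 kHz, 116.55 kHz.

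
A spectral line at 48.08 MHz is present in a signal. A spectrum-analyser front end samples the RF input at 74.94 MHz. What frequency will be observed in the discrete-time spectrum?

26.86 MHz

48.08 MHz > fs/2 = 37.47 MHz, folds to fs − 48.08 MHz = 26.86 MHz.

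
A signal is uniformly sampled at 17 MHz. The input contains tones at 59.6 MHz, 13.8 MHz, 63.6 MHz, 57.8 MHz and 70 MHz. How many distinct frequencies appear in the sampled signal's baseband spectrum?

fs/2 = 8.5 MHz.
59.6 MHz mod fs = 8.6 MHz.
8.6 MHz > fs/2 = 8.5 MHz, folds to fs − 8.6 MHz = 8.4 MHz.
13.8 MHz > fs/2 = 8.5 MHz, folds to fs − 13.8 MHz = 3.2 MHz.
63.6 MHz mod fs = 12.6 MHz.
12.6 MHz > fs/2 = 8.5 MHz, folds to fs − 12.6 MHz = 4.4 MHz.
57.8 MHz mod fs = 6.8 MHz.
6.8 MHz ≤ fs/2 = 8.5 MHz, appears at 6.8 MHz.
70 MHz mod fs = 2 MHz.
2 MHz ≤ fs/2 = 8.5 MHz, appears at 2 MHz.
Distinct values: {2 MHz, 3.2 MHz, 4.4 MHz, 6.8 MHz, 8.4 MHz} → 5.

5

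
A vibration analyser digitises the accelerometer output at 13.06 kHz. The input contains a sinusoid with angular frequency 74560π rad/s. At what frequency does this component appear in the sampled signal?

1.9 kHz

ω = 74560π rad/s → f = ω/(2π) = 37280 Hz = 37.28 kHz.
37.28 kHz mod fs = 11.16 kHz.
11.16 kHz > fs/2 = 6.53 kHz, folds to fs − 11.16 kHz = 1.9 kHz.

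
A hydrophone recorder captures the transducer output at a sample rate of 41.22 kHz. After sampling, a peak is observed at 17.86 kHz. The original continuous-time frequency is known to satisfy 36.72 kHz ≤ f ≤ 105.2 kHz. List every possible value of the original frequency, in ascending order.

Frequencies that alias to 17.86 kHz are k·fs ± 17.86 kHz for integer k ≥ 0.
k=0: 17.86 kHz.
k=1: 23.36 kHz, 59.08 kHz.
k=2: 64.58 kHz, 100.3 kHz.
k=3: 105.8 kHz, 141.52 kHz.
Within [36.72 kHz, 105.2 kHz]: 59.08 kHz, 64.58 kHz, 100.3 kHz.

59.08 kHz, 64.58 kHz, 100.3 kHz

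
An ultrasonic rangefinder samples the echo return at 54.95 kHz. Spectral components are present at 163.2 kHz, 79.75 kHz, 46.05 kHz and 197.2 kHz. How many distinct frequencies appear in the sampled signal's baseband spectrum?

4

fs/2 = 27.475 kHz.
163.2 kHz mod fs = 53.3 kHz.
53.3 kHz > fs/2 = 27.475 kHz, folds to fs − 53.3 kHz = 1.65 kHz.
79.75 kHz mod fs = 24.8 kHz.
24.8 kHz ≤ fs/2 = 27.475 kHz, appears at 24.8 kHz.
46.05 kHz > fs/2 = 27.475 kHz, folds to fs − 46.05 kHz = 8.9 kHz.
197.2 kHz mod fs = 32.35 kHz.
32.35 kHz > fs/2 = 27.475 kHz, folds to fs − 32.35 kHz = 22.6 kHz.
Distinct values: {1.65 kHz, 8.9 kHz, 22.6 kHz, 24.8 kHz} → 4.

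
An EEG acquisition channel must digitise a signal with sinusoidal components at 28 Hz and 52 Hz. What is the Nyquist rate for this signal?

104 Hz

Highest-frequency component: 52 Hz.
Nyquist rate = 2 × 52 Hz = 104 Hz.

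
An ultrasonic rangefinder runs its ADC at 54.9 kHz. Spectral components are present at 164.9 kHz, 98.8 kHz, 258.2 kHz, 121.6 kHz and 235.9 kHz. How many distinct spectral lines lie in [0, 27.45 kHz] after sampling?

4

fs/2 = 27.45 kHz.
164.9 kHz mod fs = 0.2 kHz.
0.2 kHz ≤ fs/2 = 27.45 kHz, appears at 0.2 kHz.
98.8 kHz mod fs = 43.9 kHz.
43.9 kHz > fs/2 = 27.45 kHz, folds to fs − 43.9 kHz = 11 kHz.
258.2 kHz mod fs = 38.6 kHz.
38.6 kHz > fs/2 = 27.45 kHz, folds to fs − 38.6 kHz = 16.3 kHz.
121.6 kHz mod fs = 11.8 kHz.
11.8 kHz ≤ fs/2 = 27.45 kHz, appears at 11.8 kHz.
235.9 kHz mod fs = 16.3 kHz.
16.3 kHz ≤ fs/2 = 27.45 kHz, appears at 16.3 kHz.
Distinct values: {0.2 kHz, 11 kHz, 11.8 kHz, 16.3 kHz} → 4.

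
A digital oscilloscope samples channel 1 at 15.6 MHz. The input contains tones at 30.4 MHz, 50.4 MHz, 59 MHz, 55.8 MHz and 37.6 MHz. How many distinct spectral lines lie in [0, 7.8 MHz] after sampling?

fs/2 = 7.8 MHz.
30.4 MHz mod fs = 14.8 MHz.
14.8 MHz > fs/2 = 7.8 MHz, folds to fs − 14.8 MHz = 0.8 MHz.
50.4 MHz mod fs = 3.6 MHz.
3.6 MHz ≤ fs/2 = 7.8 MHz, appears at 3.6 MHz.
59 MHz mod fs = 12.2 MHz.
12.2 MHz > fs/2 = 7.8 MHz, folds to fs − 12.2 MHz = 3.4 MHz.
55.8 MHz mod fs = 9 MHz.
9 MHz > fs/2 = 7.8 MHz, folds to fs − 9 MHz = 6.6 MHz.
37.6 MHz mod fs = 6.4 MHz.
6.4 MHz ≤ fs/2 = 7.8 MHz, appears at 6.4 MHz.
Distinct values: {0.8 MHz, 3.4 MHz, 3.6 MHz, 6.4 MHz, 6.6 MHz} → 5.

5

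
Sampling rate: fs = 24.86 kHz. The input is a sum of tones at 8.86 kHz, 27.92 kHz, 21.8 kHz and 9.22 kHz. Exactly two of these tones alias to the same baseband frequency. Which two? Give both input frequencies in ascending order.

21.8 kHz, 27.92 kHz

fs/2 = 12.43 kHz.
8.86 kHz ≤ fs/2 = 12.43 kHz, passes unchanged.
27.92 kHz mod fs = 3.06 kHz.
3.06 kHz ≤ fs/2 = 12.43 kHz, appears at 3.06 kHz.
21.8 kHz > fs/2 = 12.43 kHz, folds to fs − 21.8 kHz = 3.06 kHz.
9.22 kHz ≤ fs/2 = 12.43 kHz, passes unchanged.
21.8 kHz and 27.92 kHz both map to 3.06 kHz.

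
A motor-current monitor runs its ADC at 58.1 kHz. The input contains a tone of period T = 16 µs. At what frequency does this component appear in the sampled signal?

T = 16 µs → f = 1/T = 62.5 kHz.
62.5 kHz mod fs = 4.4 kHz.
4.4 kHz ≤ fs/2 = 29.05 kHz, appears at 4.4 kHz.

4.4 kHz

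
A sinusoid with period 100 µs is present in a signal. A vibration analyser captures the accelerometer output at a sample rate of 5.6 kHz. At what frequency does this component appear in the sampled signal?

T = 100 µs → f = 1/T = 10 kHz.
10 kHz mod fs = 4.4 kHz.
4.4 kHz > fs/2 = 2.8 kHz, folds to fs − 4.4 kHz = 1.2 kHz.

1.2 kHz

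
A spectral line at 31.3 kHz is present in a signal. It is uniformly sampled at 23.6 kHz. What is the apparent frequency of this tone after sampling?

31.3 kHz mod fs = 7.7 kHz.
7.7 kHz ≤ fs/2 = 11.8 kHz, appears at 7.7 kHz.

7.7 kHz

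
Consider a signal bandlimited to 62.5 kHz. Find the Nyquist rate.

125 kHz

Nyquist rate = 2 × 62.5 kHz = 125 kHz.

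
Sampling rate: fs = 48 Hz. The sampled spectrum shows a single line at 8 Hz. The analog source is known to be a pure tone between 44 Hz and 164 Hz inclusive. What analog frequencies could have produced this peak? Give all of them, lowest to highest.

Frequencies that alias to 8 Hz are k·fs ± 8 Hz for integer k ≥ 0.
k=0: 8 Hz.
k=1: 40 Hz, 56 Hz.
k=2: 88 Hz, 104 Hz.
k=3: 136 Hz, 152 Hz.
k=4: 184 Hz, 200 Hz.
Within [44 Hz, 164 Hz]: 56 Hz, 88 Hz, 104 Hz, 136 Hz, 152 Hz.

56 Hz, 88 Hz, 104 Hz, 136 Hz, 152 Hz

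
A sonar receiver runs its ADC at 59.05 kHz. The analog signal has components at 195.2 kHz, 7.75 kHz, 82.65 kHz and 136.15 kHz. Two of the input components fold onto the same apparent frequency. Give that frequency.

fs/2 = 29.525 kHz.
195.2 kHz mod fs = 18.05 kHz.
18.05 kHz ≤ fs/2 = 29.525 kHz, appears at 18.05 kHz.
7.75 kHz ≤ fs/2 = 29.525 kHz, passes unchanged.
82.65 kHz mod fs = 23.6 kHz.
23.6 kHz ≤ fs/2 = 29.525 kHz, appears at 23.6 kHz.
136.15 kHz mod fs = 18.05 kHz.
18.05 kHz ≤ fs/2 = 29.525 kHz, appears at 18.05 kHz.
136.15 kHz and 195.2 kHz both map to 18.05 kHz.

18.05 kHz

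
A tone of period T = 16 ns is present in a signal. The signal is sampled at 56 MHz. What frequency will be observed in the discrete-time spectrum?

T = 16 ns → f = 1/T = 62.5 MHz.
62.5 MHz mod fs = 6.5 MHz.
6.5 MHz ≤ fs/2 = 28 MHz, appears at 6.5 MHz.

6.5 MHz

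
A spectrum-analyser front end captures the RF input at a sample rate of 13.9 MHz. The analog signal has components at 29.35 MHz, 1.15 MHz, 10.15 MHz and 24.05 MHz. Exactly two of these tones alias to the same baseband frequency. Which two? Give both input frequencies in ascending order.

10.15 MHz, 24.05 MHz

fs/2 = 6.95 MHz.
29.35 MHz mod fs = 1.55 MHz.
1.55 MHz ≤ fs/2 = 6.95 MHz, appears at 1.55 MHz.
1.15 MHz ≤ fs/2 = 6.95 MHz, passes unchanged.
10.15 MHz > fs/2 = 6.95 MHz, folds to fs − 10.15 MHz = 3.75 MHz.
24.05 MHz mod fs = 10.15 MHz.
10.15 MHz > fs/2 = 6.95 MHz, folds to fs − 10.15 MHz = 3.75 MHz.
10.15 MHz and 24.05 MHz both map to 3.75 MHz.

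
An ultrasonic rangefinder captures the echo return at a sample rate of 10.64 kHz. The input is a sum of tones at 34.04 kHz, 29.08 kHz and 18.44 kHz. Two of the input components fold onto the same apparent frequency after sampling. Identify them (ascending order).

fs/2 = 5.32 kHz.
34.04 kHz mod fs = 2.12 kHz.
2.12 kHz ≤ fs/2 = 5.32 kHz, appears at 2.12 kHz.
29.08 kHz mod fs = 7.8 kHz.
7.8 kHz > fs/2 = 5.32 kHz, folds to fs − 7.8 kHz = 2.84 kHz.
18.44 kHz mod fs = 7.8 kHz.
7.8 kHz > fs/2 = 5.32 kHz, folds to fs − 7.8 kHz = 2.84 kHz.
18.44 kHz and 29.08 kHz both map to 2.84 kHz.

18.44 kHz, 29.08 kHz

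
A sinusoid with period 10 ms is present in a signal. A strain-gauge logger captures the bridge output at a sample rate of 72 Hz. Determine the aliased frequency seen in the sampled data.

28 Hz

T = 10 ms → f = 1/T = 100 Hz.
100 Hz mod fs = 28 Hz.
28 Hz ≤ fs/2 = 36 Hz, appears at 28 Hz.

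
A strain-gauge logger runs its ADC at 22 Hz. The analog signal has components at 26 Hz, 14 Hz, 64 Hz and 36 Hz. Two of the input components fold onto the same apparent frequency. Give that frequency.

fs/2 = 11 Hz.
26 Hz mod fs = 4 Hz.
4 Hz ≤ fs/2 = 11 Hz, appears at 4 Hz.
14 Hz > fs/2 = 11 Hz, folds to fs − 14 Hz = 8 Hz.
64 Hz mod fs = 20 Hz.
20 Hz > fs/2 = 11 Hz, folds to fs − 20 Hz = 2 Hz.
36 Hz mod fs = 14 Hz.
14 Hz > fs/2 = 11 Hz, folds to fs − 14 Hz = 8 Hz.
14 Hz and 36 Hz both map to 8 Hz.

8 Hz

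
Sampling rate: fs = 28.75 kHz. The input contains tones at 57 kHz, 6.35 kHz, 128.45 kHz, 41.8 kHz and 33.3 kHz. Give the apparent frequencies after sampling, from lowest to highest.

fs/2 = 14.375 kHz.
57 kHz mod fs = 28.25 kHz.
28.25 kHz > fs/2 = 14.375 kHz, folds to fs − 28.25 kHz = 0.5 kHz.
6.35 kHz ≤ fs/2 = 14.375 kHz, passes unchanged.
128.45 kHz mod fs = 13.45 kHz.
13.45 kHz ≤ fs/2 = 14.375 kHz, appears at 13.45 kHz.
41.8 kHz mod fs = 13.05 kHz.
13.05 kHz ≤ fs/2 = 14.375 kHz, appears at 13.05 kHz.
33.3 kHz mod fs = 4.55 kHz.
4.55 kHz ≤ fs/2 = 14.375 kHz, appears at 4.55 kHz.
Distinct values: {0.5 kHz, 4.55 kHz, 6.35 kHz, 13.05 kHz, 13.45 kHz}.

0.5 kHz, 4.55 kHz, 6.35 kHz, 13.05 kHz, 13.45 kHz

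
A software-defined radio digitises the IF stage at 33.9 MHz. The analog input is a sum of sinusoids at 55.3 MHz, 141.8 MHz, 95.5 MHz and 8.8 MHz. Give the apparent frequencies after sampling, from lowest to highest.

fs/2 = 16.95 MHz.
55.3 MHz mod fs = 21.4 MHz.
21.4 MHz > fs/2 = 16.95 MHz, folds to fs − 21.4 MHz = 12.5 MHz.
141.8 MHz mod fs = 6.2 MHz.
6.2 MHz ≤ fs/2 = 16.95 MHz, appears at 6.2 MHz.
95.5 MHz mod fs = 27.7 MHz.
27.7 MHz > fs/2 = 16.95 MHz, folds to fs − 27.7 MHz = 6.2 MHz.
8.8 MHz ≤ fs/2 = 16.95 MHz, passes unchanged.
Distinct values: {6.2 MHz, 8.8 MHz, 12.5 MHz}.

6.2 MHz, 8.8 MHz, 12.5 MHz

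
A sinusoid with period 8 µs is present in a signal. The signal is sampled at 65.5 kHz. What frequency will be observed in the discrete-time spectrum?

T = 8 µs → f = 1/T = 125 kHz.
125 kHz mod fs = 59.5 kHz.
59.5 kHz > fs/2 = 32.75 kHz, folds to fs − 59.5 kHz = 6 kHz.

6 kHz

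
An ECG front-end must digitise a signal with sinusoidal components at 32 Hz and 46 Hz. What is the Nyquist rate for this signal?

Highest-frequency component: 46 Hz.
Nyquist rate = 2 × 46 Hz = 92 Hz.

92 Hz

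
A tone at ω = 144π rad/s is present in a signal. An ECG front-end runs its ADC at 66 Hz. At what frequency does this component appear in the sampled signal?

6 Hz

ω = 144π rad/s → f = ω/(2π) = 72 Hz.
72 Hz mod fs = 6 Hz.
6 Hz ≤ fs/2 = 33 Hz, appears at 6 Hz.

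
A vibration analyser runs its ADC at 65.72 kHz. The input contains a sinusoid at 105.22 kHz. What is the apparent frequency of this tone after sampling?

26.22 kHz

105.22 kHz mod fs = 39.5 kHz.
39.5 kHz > fs/2 = 32.86 kHz, folds to fs − 39.5 kHz = 26.22 kHz.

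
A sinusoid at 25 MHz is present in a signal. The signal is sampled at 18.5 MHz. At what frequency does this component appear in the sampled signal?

6.5 MHz

25 MHz mod fs = 6.5 MHz.
6.5 MHz ≤ fs/2 = 9.25 MHz, appears at 6.5 MHz.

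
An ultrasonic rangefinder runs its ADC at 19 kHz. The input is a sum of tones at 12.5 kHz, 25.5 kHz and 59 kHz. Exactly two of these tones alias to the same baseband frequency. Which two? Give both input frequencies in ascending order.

12.5 kHz, 25.5 kHz

fs/2 = 9.5 kHz.
12.5 kHz > fs/2 = 9.5 kHz, folds to fs − 12.5 kHz = 6.5 kHz.
25.5 kHz mod fs = 6.5 kHz.
6.5 kHz ≤ fs/2 = 9.5 kHz, appears at 6.5 kHz.
59 kHz mod fs = 2 kHz.
2 kHz ≤ fs/2 = 9.5 kHz, appears at 2 kHz.
12.5 kHz and 25.5 kHz both map to 6.5 kHz.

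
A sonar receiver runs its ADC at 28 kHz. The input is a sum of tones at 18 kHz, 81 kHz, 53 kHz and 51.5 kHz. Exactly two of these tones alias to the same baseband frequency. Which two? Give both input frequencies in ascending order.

53 kHz, 81 kHz

fs/2 = 14 kHz.
18 kHz > fs/2 = 14 kHz, folds to fs − 18 kHz = 10 kHz.
81 kHz mod fs = 25 kHz.
25 kHz > fs/2 = 14 kHz, folds to fs − 25 kHz = 3 kHz.
53 kHz mod fs = 25 kHz.
25 kHz > fs/2 = 14 kHz, folds to fs − 25 kHz = 3 kHz.
51.5 kHz mod fs = 23.5 kHz.
23.5 kHz > fs/2 = 14 kHz, folds to fs − 23.5 kHz = 4.5 kHz.
53 kHz and 81 kHz both map to 3 kHz.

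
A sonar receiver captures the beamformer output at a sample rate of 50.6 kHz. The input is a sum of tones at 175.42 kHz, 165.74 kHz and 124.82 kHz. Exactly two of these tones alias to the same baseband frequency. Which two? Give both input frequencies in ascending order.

124.82 kHz, 175.42 kHz

fs/2 = 25.3 kHz.
175.42 kHz mod fs = 23.62 kHz.
23.62 kHz ≤ fs/2 = 25.3 kHz, appears at 23.62 kHz.
165.74 kHz mod fs = 13.94 kHz.
13.94 kHz ≤ fs/2 = 25.3 kHz, appears at 13.94 kHz.
124.82 kHz mod fs = 23.62 kHz.
23.62 kHz ≤ fs/2 = 25.3 kHz, appears at 23.62 kHz.
124.82 kHz and 175.42 kHz both map to 23.62 kHz.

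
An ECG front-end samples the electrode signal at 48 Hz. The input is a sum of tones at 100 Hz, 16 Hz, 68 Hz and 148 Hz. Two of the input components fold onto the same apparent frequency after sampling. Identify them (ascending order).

fs/2 = 24 Hz.
100 Hz mod fs = 4 Hz.
4 Hz ≤ fs/2 = 24 Hz, appears at 4 Hz.
16 Hz ≤ fs/2 = 24 Hz, passes unchanged.
68 Hz mod fs = 20 Hz.
20 Hz ≤ fs/2 = 24 Hz, appears at 20 Hz.
148 Hz mod fs = 4 Hz.
4 Hz ≤ fs/2 = 24 Hz, appears at 4 Hz.
100 Hz and 148 Hz both map to 4 Hz.

100 Hz, 148 Hz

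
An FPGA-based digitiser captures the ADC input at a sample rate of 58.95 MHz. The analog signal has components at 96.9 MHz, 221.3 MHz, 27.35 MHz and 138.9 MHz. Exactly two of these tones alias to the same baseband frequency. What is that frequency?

fs/2 = 29.475 MHz.
96.9 MHz mod fs = 37.95 MHz.
37.95 MHz > fs/2 = 29.475 MHz, folds to fs − 37.95 MHz = 21 MHz.
221.3 MHz mod fs = 44.45 MHz.
44.45 MHz > fs/2 = 29.475 MHz, folds to fs − 44.45 MHz = 14.5 MHz.
27.35 MHz ≤ fs/2 = 29.475 MHz, passes unchanged.
138.9 MHz mod fs = 21 MHz.
21 MHz ≤ fs/2 = 29.475 MHz, appears at 21 MHz.
96.9 MHz and 138.9 MHz both map to 21 MHz.

21 MHz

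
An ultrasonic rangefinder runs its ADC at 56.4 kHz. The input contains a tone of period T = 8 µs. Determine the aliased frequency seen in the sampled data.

T = 8 µs → f = 1/T = 125 kHz.
125 kHz mod fs = 12.2 kHz.
12.2 kHz ≤ fs/2 = 28.2 kHz, appears at 12.2 kHz.

12.2 kHz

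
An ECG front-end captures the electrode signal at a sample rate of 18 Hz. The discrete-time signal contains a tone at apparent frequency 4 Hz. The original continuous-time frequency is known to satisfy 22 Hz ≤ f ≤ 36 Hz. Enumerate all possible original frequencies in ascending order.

Frequencies that alias to 4 Hz are k·fs ± 4 Hz for integer k ≥ 0.
k=0: 4 Hz.
k=1: 14 Hz, 22 Hz.
k=2: 32 Hz, 40 Hz.
k=3: 50 Hz, 58 Hz.
Within [22 Hz, 36 Hz]: 22 Hz, 32 Hz.

22 Hz, 32 Hz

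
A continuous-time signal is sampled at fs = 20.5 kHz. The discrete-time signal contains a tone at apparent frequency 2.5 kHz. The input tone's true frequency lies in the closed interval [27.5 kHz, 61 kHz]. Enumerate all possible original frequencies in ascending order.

Frequencies that alias to 2.5 kHz are k·fs ± 2.5 kHz for integer k ≥ 0.
k=0: 2.5 kHz.
k=1: 18 kHz, 23 kHz.
k=2: 38.5 kHz, 43.5 kHz.
k=3: 59 kHz, 64 kHz.
k=4: 79.5 kHz, 84.5 kHz.
Within [27.5 kHz, 61 kHz]: 38.5 kHz, 43.5 kHz, 59 kHz.

38.5 kHz, 43.5 kHz, 59 kHz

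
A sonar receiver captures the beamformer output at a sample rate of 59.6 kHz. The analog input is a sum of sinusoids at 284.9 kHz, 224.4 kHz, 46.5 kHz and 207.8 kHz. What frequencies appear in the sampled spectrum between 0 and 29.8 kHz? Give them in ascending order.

fs/2 = 29.8 kHz.
284.9 kHz mod fs = 46.5 kHz.
46.5 kHz > fs/2 = 29.8 kHz, folds to fs − 46.5 kHz = 13.1 kHz.
224.4 kHz mod fs = 45.6 kHz.
45.6 kHz > fs/2 = 29.8 kHz, folds to fs − 45.6 kHz = 14 kHz.
46.5 kHz > fs/2 = 29.8 kHz, folds to fs − 46.5 kHz = 13.1 kHz.
207.8 kHz mod fs = 29 kHz.
29 kHz ≤ fs/2 = 29.8 kHz, appears at 29 kHz.
Distinct values: {13.1 kHz, 14 kHz, 29 kHz}.

13.1 kHz, 14 kHz, 29 kHz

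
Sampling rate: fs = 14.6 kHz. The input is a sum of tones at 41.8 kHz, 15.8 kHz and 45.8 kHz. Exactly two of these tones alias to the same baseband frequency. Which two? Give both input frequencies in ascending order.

fs/2 = 7.3 kHz.
41.8 kHz mod fs = 12.6 kHz.
12.6 kHz > fs/2 = 7.3 kHz, folds to fs − 12.6 kHz = 2 kHz.
15.8 kHz mod fs = 1.2 kHz.
1.2 kHz ≤ fs/2 = 7.3 kHz, appears at 1.2 kHz.
45.8 kHz mod fs = 2 kHz.
2 kHz ≤ fs/2 = 7.3 kHz, appears at 2 kHz.
41.8 kHz and 45.8 kHz both map to 2 kHz.

41.8 kHz, 45.8 kHz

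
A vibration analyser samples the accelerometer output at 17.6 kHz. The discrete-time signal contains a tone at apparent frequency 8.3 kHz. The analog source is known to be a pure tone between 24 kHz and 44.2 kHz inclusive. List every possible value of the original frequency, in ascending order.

Frequencies that alias to 8.3 kHz are k·fs ± 8.3 kHz for integer k ≥ 0.
k=0: 8.3 kHz.
k=1: 9.3 kHz, 25.9 kHz.
k=2: 26.9 kHz, 43.5 kHz.
k=3: 44.5 kHz, 61.1 kHz.
Within [24 kHz, 44.2 kHz]: 25.9 kHz, 26.9 kHz, 43.5 kHz.

25.9 kHz, 26.9 kHz, 43.5 kHz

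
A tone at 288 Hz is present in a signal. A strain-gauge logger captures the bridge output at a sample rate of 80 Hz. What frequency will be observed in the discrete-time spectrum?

288 Hz mod fs = 48 Hz.
48 Hz > fs/2 = 40 Hz, folds to fs − 48 Hz = 32 Hz.

32 Hz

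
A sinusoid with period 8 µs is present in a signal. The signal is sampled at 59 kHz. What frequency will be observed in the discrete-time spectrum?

T = 8 µs → f = 1/T = 125 kHz.
125 kHz mod fs = 7 kHz.
7 kHz ≤ fs/2 = 29.5 kHz, appears at 7 kHz.

7 kHz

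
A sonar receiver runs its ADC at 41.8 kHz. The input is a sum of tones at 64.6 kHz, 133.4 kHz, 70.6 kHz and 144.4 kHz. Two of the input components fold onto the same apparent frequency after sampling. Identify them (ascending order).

fs/2 = 20.9 kHz.
64.6 kHz mod fs = 22.8 kHz.
22.8 kHz > fs/2 = 20.9 kHz, folds to fs − 22.8 kHz = 19 kHz.
133.4 kHz mod fs = 8 kHz.
8 kHz ≤ fs/2 = 20.9 kHz, appears at 8 kHz.
70.6 kHz mod fs = 28.8 kHz.
28.8 kHz > fs/2 = 20.9 kHz, folds to fs − 28.8 kHz = 13 kHz.
144.4 kHz mod fs = 19 kHz.
19 kHz ≤ fs/2 = 20.9 kHz, appears at 19 kHz.
64.6 kHz and 144.4 kHz both map to 19 kHz.

64.6 kHz, 144.4 kHz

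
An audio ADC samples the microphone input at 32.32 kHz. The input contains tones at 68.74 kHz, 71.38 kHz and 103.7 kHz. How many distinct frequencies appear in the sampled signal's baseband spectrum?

2

fs/2 = 16.16 kHz.
68.74 kHz mod fs = 4.1 kHz.
4.1 kHz ≤ fs/2 = 16.16 kHz, appears at 4.1 kHz.
71.38 kHz mod fs = 6.74 kHz.
6.74 kHz ≤ fs/2 = 16.16 kHz, appears at 6.74 kHz.
103.7 kHz mod fs = 6.74 kHz.
6.74 kHz ≤ fs/2 = 16.16 kHz, appears at 6.74 kHz.
Distinct values: {4.1 kHz, 6.74 kHz} → 2.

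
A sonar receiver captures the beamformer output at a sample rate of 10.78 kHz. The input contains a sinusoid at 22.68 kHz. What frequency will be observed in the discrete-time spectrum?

1.12 kHz

22.68 kHz mod fs = 1.12 kHz.
1.12 kHz ≤ fs/2 = 5.39 kHz, appears at 1.12 kHz.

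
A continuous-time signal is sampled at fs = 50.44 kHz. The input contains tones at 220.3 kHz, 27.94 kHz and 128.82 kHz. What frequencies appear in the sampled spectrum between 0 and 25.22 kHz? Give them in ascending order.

fs/2 = 25.22 kHz.
220.3 kHz mod fs = 18.54 kHz.
18.54 kHz ≤ fs/2 = 25.22 kHz, appears at 18.54 kHz.
27.94 kHz > fs/2 = 25.22 kHz, folds to fs − 27.94 kHz = 22.5 kHz.
128.82 kHz mod fs = 27.94 kHz.
27.94 kHz > fs/2 = 25.22 kHz, folds to fs − 27.94 kHz = 22.5 kHz.
Distinct values: {18.54 kHz, 22.5 kHz}.

18.54 kHz, 22.5 kHz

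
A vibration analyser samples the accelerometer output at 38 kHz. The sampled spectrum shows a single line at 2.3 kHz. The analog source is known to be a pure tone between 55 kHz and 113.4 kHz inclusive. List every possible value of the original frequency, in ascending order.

Frequencies that alias to 2.3 kHz are k·fs ± 2.3 kHz for integer k ≥ 0.
k=0: 2.3 kHz.
k=1: 35.7 kHz, 40.3 kHz.
k=2: 73.7 kHz, 78.3 kHz.
k=3: 111.7 kHz, 116.3 kHz.
k=4: 149.7 kHz, 154.3 kHz.
Within [55 kHz, 113.4 kHz]: 73.7 kHz, 78.3 kHz, 111.7 kHz.

73.7 kHz, 78.3 kHz, 111.7 kHz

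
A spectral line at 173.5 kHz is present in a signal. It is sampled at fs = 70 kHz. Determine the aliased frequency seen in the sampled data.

33.5 kHz

173.5 kHz mod fs = 33.5 kHz.
33.5 kHz ≤ fs/2 = 35 kHz, appears at 33.5 kHz.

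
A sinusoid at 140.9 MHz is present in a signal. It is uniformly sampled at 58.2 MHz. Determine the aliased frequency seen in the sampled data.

24.5 MHz

140.9 MHz mod fs = 24.5 MHz.
24.5 MHz ≤ fs/2 = 29.1 MHz, appears at 24.5 MHz.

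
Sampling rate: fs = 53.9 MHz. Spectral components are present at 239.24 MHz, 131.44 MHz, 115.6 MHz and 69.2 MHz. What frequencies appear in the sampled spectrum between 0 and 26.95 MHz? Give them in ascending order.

7.8 MHz, 15.3 MHz, 23.64 MHz

fs/2 = 26.95 MHz.
239.24 MHz mod fs = 23.64 MHz.
23.64 MHz ≤ fs/2 = 26.95 MHz, appears at 23.64 MHz.
131.44 MHz mod fs = 23.64 MHz.
23.64 MHz ≤ fs/2 = 26.95 MHz, appears at 23.64 MHz.
115.6 MHz mod fs = 7.8 MHz.
7.8 MHz ≤ fs/2 = 26.95 MHz, appears at 7.8 MHz.
69.2 MHz mod fs = 15.3 MHz.
15.3 MHz ≤ fs/2 = 26.95 MHz, appears at 15.3 MHz.
Distinct values: {7.8 MHz, 15.3 MHz, 23.64 MHz}.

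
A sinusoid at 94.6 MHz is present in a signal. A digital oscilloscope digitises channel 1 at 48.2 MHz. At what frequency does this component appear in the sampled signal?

1.8 MHz

94.6 MHz mod fs = 46.4 MHz.
46.4 MHz > fs/2 = 24.1 MHz, folds to fs − 46.4 MHz = 1.8 MHz.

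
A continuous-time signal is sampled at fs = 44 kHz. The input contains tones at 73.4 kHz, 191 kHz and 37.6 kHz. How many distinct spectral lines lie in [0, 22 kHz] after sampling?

3

fs/2 = 22 kHz.
73.4 kHz mod fs = 29.4 kHz.
29.4 kHz > fs/2 = 22 kHz, folds to fs − 29.4 kHz = 14.6 kHz.
191 kHz mod fs = 15 kHz.
15 kHz ≤ fs/2 = 22 kHz, appears at 15 kHz.
37.6 kHz > fs/2 = 22 kHz, folds to fs − 37.6 kHz = 6.4 kHz.
Distinct values: {6.4 kHz, 14.6 kHz, 15 kHz} → 3.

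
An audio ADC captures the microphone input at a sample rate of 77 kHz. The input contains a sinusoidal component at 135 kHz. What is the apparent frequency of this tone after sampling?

135 kHz mod fs = 58 kHz.
58 kHz > fs/2 = 38.5 kHz, folds to fs − 58 kHz = 19 kHz.

19 kHz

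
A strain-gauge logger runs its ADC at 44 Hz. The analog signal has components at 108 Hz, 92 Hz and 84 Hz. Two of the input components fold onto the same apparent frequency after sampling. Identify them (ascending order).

fs/2 = 22 Hz.
108 Hz mod fs = 20 Hz.
20 Hz ≤ fs/2 = 22 Hz, appears at 20 Hz.
92 Hz mod fs = 4 Hz.
4 Hz ≤ fs/2 = 22 Hz, appears at 4 Hz.
84 Hz mod fs = 40 Hz.
40 Hz > fs/2 = 22 Hz, folds to fs − 40 Hz = 4 Hz.
84 Hz and 92 Hz both map to 4 Hz.

84 Hz, 92 Hz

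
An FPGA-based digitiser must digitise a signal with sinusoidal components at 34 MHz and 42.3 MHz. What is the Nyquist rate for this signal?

84.6 MHz

Highest-frequency component: 42.3 MHz.
Nyquist rate = 2 × 42.3 MHz = 84.6 MHz.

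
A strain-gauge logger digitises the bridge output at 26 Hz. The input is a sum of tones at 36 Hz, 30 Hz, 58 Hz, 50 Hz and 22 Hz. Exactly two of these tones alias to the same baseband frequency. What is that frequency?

4 Hz

fs/2 = 13 Hz.
36 Hz mod fs = 10 Hz.
10 Hz ≤ fs/2 = 13 Hz, appears at 10 Hz.
30 Hz mod fs = 4 Hz.
4 Hz ≤ fs/2 = 13 Hz, appears at 4 Hz.
58 Hz mod fs = 6 Hz.
6 Hz ≤ fs/2 = 13 Hz, appears at 6 Hz.
50 Hz mod fs = 24 Hz.
24 Hz > fs/2 = 13 Hz, folds to fs − 24 Hz = 2 Hz.
22 Hz > fs/2 = 13 Hz, folds to fs − 22 Hz = 4 Hz.
22 Hz and 30 Hz both map to 4 Hz.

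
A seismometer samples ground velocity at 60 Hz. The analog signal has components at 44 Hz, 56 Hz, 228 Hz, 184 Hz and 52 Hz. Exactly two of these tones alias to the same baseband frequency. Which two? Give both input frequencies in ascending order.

56 Hz, 184 Hz

fs/2 = 30 Hz.
44 Hz > fs/2 = 30 Hz, folds to fs − 44 Hz = 16 Hz.
56 Hz > fs/2 = 30 Hz, folds to fs − 56 Hz = 4 Hz.
228 Hz mod fs = 48 Hz.
48 Hz > fs/2 = 30 Hz, folds to fs − 48 Hz = 12 Hz.
184 Hz mod fs = 4 Hz.
4 Hz ≤ fs/2 = 30 Hz, appears at 4 Hz.
52 Hz > fs/2 = 30 Hz, folds to fs − 52 Hz = 8 Hz.
56 Hz and 184 Hz both map to 4 Hz.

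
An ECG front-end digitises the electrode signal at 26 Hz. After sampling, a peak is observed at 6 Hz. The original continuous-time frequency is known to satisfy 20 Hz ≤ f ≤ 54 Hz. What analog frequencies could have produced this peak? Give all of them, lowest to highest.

20 Hz, 32 Hz, 46 Hz

Frequencies that alias to 6 Hz are k·fs ± 6 Hz for integer k ≥ 0.
k=0: 6 Hz.
k=1: 20 Hz, 32 Hz.
k=2: 46 Hz, 58 Hz.
k=3: 72 Hz, 84 Hz.
Within [20 Hz, 54 Hz]: 20 Hz, 32 Hz, 46 Hz.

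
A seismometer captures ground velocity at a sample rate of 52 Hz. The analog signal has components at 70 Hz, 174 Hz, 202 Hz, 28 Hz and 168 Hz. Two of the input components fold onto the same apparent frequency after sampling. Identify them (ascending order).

fs/2 = 26 Hz.
70 Hz mod fs = 18 Hz.
18 Hz ≤ fs/2 = 26 Hz, appears at 18 Hz.
174 Hz mod fs = 18 Hz.
18 Hz ≤ fs/2 = 26 Hz, appears at 18 Hz.
202 Hz mod fs = 46 Hz.
46 Hz > fs/2 = 26 Hz, folds to fs − 46 Hz = 6 Hz.
28 Hz > fs/2 = 26 Hz, folds to fs − 28 Hz = 24 Hz.
168 Hz mod fs = 12 Hz.
12 Hz ≤ fs/2 = 26 Hz, appears at 12 Hz.
70 Hz and 174 Hz both map to 18 Hz.

70 Hz, 174 Hz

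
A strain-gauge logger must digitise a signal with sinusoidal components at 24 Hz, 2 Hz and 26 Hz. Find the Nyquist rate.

Highest-frequency component: 26 Hz.
Nyquist rate = 2 × 26 Hz = 52 Hz.

52 Hz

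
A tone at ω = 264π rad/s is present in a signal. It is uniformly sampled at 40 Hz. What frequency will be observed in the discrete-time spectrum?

12 Hz

ω = 264π rad/s → f = ω/(2π) = 132 Hz.
132 Hz mod fs = 12 Hz.
12 Hz ≤ fs/2 = 20 Hz, appears at 12 Hz.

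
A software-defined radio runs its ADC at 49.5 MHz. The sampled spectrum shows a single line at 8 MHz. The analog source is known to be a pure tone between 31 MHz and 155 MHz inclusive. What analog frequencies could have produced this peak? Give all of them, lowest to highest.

Frequencies that alias to 8 MHz are k·fs ± 8 MHz for integer k ≥ 0.
k=0: 8 MHz.
k=1: 41.5 MHz, 57.5 MHz.
k=2: 91 MHz, 107 MHz.
k=3: 140.5 MHz, 156.5 MHz.
k=4: 190 MHz, 206 MHz.
Within [31 MHz, 155 MHz]: 41.5 MHz, 57.5 MHz, 91 MHz, 107 MHz, 140.5 MHz.

41.5 MHz, 57.5 MHz, 91 MHz, 107 MHz, 140.5 MHz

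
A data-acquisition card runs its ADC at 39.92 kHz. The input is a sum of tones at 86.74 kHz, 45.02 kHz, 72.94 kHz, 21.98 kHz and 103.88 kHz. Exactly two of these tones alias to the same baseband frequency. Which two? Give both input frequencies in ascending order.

fs/2 = 19.96 kHz.
86.74 kHz mod fs = 6.9 kHz.
6.9 kHz ≤ fs/2 = 19.96 kHz, appears at 6.9 kHz.
45.02 kHz mod fs = 5.1 kHz.
5.1 kHz ≤ fs/2 = 19.96 kHz, appears at 5.1 kHz.
72.94 kHz mod fs = 33.02 kHz.
33.02 kHz > fs/2 = 19.96 kHz, folds to fs − 33.02 kHz = 6.9 kHz.
21.98 kHz > fs/2 = 19.96 kHz, folds to fs − 21.98 kHz = 17.94 kHz.
103.88 kHz mod fs = 24.04 kHz.
24.04 kHz > fs/2 = 19.96 kHz, folds to fs − 24.04 kHz = 15.88 kHz.
72.94 kHz and 86.74 kHz both map to 6.9 kHz.

72.94 kHz, 86.74 kHz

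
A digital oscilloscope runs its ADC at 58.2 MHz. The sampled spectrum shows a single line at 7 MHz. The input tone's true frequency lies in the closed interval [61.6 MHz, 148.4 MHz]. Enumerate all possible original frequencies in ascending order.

Frequencies that alias to 7 MHz are k·fs ± 7 MHz for integer k ≥ 0.
k=0: 7 MHz.
k=1: 51.2 MHz, 65.2 MHz.
k=2: 109.4 MHz, 123.4 MHz.
k=3: 167.6 MHz, 181.6 MHz.
Within [61.6 MHz, 148.4 MHz]: 65.2 MHz, 109.4 MHz, 123.4 MHz.

65.2 MHz, 109.4 MHz, 123.4 MHz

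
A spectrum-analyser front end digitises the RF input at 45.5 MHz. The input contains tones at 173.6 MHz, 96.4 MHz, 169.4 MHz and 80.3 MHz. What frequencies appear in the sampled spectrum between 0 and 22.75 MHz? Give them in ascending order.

fs/2 = 22.75 MHz.
173.6 MHz mod fs = 37.1 MHz.
37.1 MHz > fs/2 = 22.75 MHz, folds to fs − 37.1 MHz = 8.4 MHz.
96.4 MHz mod fs = 5.4 MHz.
5.4 MHz ≤ fs/2 = 22.75 MHz, appears at 5.4 MHz.
169.4 MHz mod fs = 32.9 MHz.
32.9 MHz > fs/2 = 22.75 MHz, folds to fs − 32.9 MHz = 12.6 MHz.
80.3 MHz mod fs = 34.8 MHz.
34.8 MHz > fs/2 = 22.75 MHz, folds to fs − 34.8 MHz = 10.7 MHz.
Distinct values: {5.4 MHz, 8.4 MHz, 10.7 MHz, 12.6 MHz}.

5.4 MHz, 8.4 MHz, 10.7 MHz, 12.6 MHz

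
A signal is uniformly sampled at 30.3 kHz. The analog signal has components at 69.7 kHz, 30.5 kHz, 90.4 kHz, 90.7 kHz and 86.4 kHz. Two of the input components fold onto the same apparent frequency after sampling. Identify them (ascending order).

30.5 kHz, 90.7 kHz

fs/2 = 15.15 kHz.
69.7 kHz mod fs = 9.1 kHz.
9.1 kHz ≤ fs/2 = 15.15 kHz, appears at 9.1 kHz.
30.5 kHz mod fs = 0.2 kHz.
0.2 kHz ≤ fs/2 = 15.15 kHz, appears at 0.2 kHz.
90.4 kHz mod fs = 29.8 kHz.
29.8 kHz > fs/2 = 15.15 kHz, folds to fs − 29.8 kHz = 0.5 kHz.
90.7 kHz mod fs = 30.1 kHz.
30.1 kHz > fs/2 = 15.15 kHz, folds to fs − 30.1 kHz = 0.2 kHz.
86.4 kHz mod fs = 25.8 kHz.
25.8 kHz > fs/2 = 15.15 kHz, folds to fs − 25.8 kHz = 4.5 kHz.
30.5 kHz and 90.7 kHz both map to 0.2 kHz.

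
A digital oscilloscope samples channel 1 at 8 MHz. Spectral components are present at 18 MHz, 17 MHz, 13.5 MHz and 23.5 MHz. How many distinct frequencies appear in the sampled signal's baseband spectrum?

fs/2 = 4 MHz.
18 MHz mod fs = 2 MHz.
2 MHz ≤ fs/2 = 4 MHz, appears at 2 MHz.
17 MHz mod fs = 1 MHz.
1 MHz ≤ fs/2 = 4 MHz, appears at 1 MHz.
13.5 MHz mod fs = 5.5 MHz.
5.5 MHz > fs/2 = 4 MHz, folds to fs − 5.5 MHz = 2.5 MHz.
23.5 MHz mod fs = 7.5 MHz.
7.5 MHz > fs/2 = 4 MHz, folds to fs − 7.5 MHz = 0.5 MHz.
Distinct values: {0.5 MHz, 1 MHz, 2 MHz, 2.5 MHz} → 4.

4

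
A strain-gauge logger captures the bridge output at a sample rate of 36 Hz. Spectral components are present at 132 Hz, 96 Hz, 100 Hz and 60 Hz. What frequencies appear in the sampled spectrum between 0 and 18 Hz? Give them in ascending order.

fs/2 = 18 Hz.
132 Hz mod fs = 24 Hz.
24 Hz > fs/2 = 18 Hz, folds to fs − 24 Hz = 12 Hz.
96 Hz mod fs = 24 Hz.
24 Hz > fs/2 = 18 Hz, folds to fs − 24 Hz = 12 Hz.
100 Hz mod fs = 28 Hz.
28 Hz > fs/2 = 18 Hz, folds to fs − 28 Hz = 8 Hz.
60 Hz mod fs = 24 Hz.
24 Hz > fs/2 = 18 Hz, folds to fs − 24 Hz = 12 Hz.
Distinct values: {8 Hz, 12 Hz}.

8 Hz, 12 Hz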